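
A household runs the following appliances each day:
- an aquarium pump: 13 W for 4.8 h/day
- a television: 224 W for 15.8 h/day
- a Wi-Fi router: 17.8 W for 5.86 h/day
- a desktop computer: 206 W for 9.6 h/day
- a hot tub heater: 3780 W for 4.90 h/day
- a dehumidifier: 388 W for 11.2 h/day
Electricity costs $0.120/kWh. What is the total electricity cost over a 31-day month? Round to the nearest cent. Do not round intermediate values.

$106.21

aquarium pump: 13 W × 4.8 h × 31 d = 1,934 Wh = 1.934 kWh
television: 224 W × 15.8 h × 31 d = 109,715 Wh = 109.7 kWh
Wi-Fi router: 17.8 W × 5.86 h × 31 d = 3,234 Wh = 3.234 kWh
desktop computer: 206 W × 9.6 h × 31 d = 61,306 Wh = 61.31 kWh
hot tub heater: 3780 W × 4.90 h × 31 d = 574,182 Wh = 574.2 kWh
dehumidifier: 388 W × 11.2 h × 31 d = 134,714 Wh = 134.7 kWh
Total energy = 1.934 + 109.7 + 3.234 + 61.31 + 574.2 + 134.7 = 885.1 kWh
Cost = 885.1 kWh × $0.120 = $106.21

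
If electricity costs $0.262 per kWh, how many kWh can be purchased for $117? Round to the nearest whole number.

$117 / $0.262 per kWh = 446.6 kWh

447 kWh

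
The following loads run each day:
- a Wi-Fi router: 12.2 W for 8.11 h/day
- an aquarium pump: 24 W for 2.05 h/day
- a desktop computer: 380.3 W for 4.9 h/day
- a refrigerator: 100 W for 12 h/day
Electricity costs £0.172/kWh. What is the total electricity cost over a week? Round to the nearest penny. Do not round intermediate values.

£3.87

Wi-Fi router: 12.2 W × 8.11 h × 7 d = 693 Wh = 0.6926 kWh
aquarium pump: 24 W × 2.05 h × 7 d = 344 Wh = 0.3444 kWh
desktop computer: 380.3 W × 4.9 h × 7 d = 13,044 Wh = 13.04 kWh
refrigerator: 100 W × 12 h × 7 d = 8,400 Wh = 8.4 kWh
Total energy = 0.6926 + 0.3444 + 13.04 + 8.4 = 22.48 kWh
Cost = 22.48 kWh × £0.172 = £3.87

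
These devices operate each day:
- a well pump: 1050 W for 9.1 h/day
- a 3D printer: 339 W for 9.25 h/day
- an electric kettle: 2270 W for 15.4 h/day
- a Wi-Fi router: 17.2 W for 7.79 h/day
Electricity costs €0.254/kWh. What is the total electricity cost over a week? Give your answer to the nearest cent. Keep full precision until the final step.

well pump: 1050 W × 9.1 h × 7 d = 66,885 Wh = 66.89 kWh
3D printer: 339 W × 9.25 h × 7 d = 21,950 Wh = 21.95 kWh
electric kettle: 2270 W × 15.4 h × 7 d = 244,706 Wh = 244.7 kWh
Wi-Fi router: 17.2 W × 7.79 h × 7 d = 938 Wh = 0.9379 kWh
Total energy = 66.89 + 21.95 + 244.7 + 0.9379 = 334.5 kWh
Cost = 334.5 kWh × €0.254 = €84.96

€84.96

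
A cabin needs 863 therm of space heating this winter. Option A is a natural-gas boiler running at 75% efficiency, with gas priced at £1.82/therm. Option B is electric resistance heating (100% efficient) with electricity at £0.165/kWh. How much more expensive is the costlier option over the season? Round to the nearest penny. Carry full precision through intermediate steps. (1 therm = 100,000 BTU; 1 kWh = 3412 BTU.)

Heat load = 863 therm × 100,000 = 86,300,000 BTU
Gas: input = 86,300,000 / 0.75 = 115,066,667 BTU = 1,151 therm → 1,151 × £1.82 = £2,094.21
Electric: 86,300,000 BTU / 3412 = 25,290 kWh → × £0.165 = £4,173.36
Difference = |£2,094.21 − £4,173.36| = £2,079.15

£2079.15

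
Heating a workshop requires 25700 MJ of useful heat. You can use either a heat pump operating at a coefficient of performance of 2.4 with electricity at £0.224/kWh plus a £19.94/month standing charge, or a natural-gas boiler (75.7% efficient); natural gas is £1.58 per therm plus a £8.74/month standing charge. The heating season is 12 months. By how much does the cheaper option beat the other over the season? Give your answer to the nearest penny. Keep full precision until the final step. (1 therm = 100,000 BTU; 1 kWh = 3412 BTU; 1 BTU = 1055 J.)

£292.32

Heat load = 25700 MJ = 25,700,000,000 J / 1055 = 24,360,190 BTU
Gas: input = 24,360,190 / 0.757 = 32,179,907 BTU = 321.8 therm → 321.8 × £1.58 = £508.44; + 12 × £8.74 standing = £613.32
Heat pump: 24,360,190 BTU / 3412 = 7,140 kWh heat; / 2.4 = 2,975 kWh in → × £0.224 = £666.36; + 12 × £19.94 standing = £905.64
Difference = |£613.32 − £905.64| = £292.32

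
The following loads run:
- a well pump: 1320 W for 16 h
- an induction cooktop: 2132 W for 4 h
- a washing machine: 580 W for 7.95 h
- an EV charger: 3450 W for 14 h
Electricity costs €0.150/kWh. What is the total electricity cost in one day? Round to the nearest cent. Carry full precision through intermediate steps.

€12.38

well pump: 1320 W × 16 h = 21,120 Wh = 21.12 kWh
induction cooktop: 2132 W × 4 h = 8,528 Wh = 8.528 kWh
washing machine: 580 W × 7.95 h = 4,611 Wh = 4.611 kWh
EV charger: 3450 W × 14 h = 48,300 Wh = 48.3 kWh
Total energy = 21.12 + 8.528 + 4.611 + 48.3 = 82.56 kWh
Cost = 82.56 kWh × €0.150 = €12.38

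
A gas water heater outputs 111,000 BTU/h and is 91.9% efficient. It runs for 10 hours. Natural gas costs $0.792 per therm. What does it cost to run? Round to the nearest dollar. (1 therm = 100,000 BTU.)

$10

Heat delivered = 111,000 BTU/h × 10 h = 1,110,000 BTU
Gas input = 1,110,000 / 0.919 = 1,207,835 BTU
= 1,207,835 / 100,000 = 12.08 therm
Cost = 12.08 × $0.792/therm = $9.57 ≈ $10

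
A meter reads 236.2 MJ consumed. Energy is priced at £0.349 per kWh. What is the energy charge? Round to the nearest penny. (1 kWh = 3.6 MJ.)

236.2 MJ × (0.27778 kWh/MJ) = 65.61 kWh
Cost = 65.61 kWh × £0.349/kWh = £22.90

£22.90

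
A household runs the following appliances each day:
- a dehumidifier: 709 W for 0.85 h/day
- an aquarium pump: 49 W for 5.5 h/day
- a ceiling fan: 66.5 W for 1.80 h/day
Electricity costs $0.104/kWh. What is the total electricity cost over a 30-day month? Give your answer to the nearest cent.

$3.09

dehumidifier: 709 W × 0.85 h × 30 d = 18,080 Wh = 18.08 kWh
aquarium pump: 49 W × 5.5 h × 30 d = 8,085 Wh = 8.085 kWh
ceiling fan: 66.5 W × 1.80 h × 30 d = 3,591 Wh = 3.591 kWh
Total energy = 18.08 + 8.085 + 3.591 = 29.76 kWh
Cost = 29.76 kWh × $0.104 = $3.09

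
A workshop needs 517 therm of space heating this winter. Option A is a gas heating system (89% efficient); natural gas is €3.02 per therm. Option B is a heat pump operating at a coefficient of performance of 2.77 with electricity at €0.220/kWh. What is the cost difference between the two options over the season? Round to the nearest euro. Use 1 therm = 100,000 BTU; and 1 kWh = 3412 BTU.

Heat load = 517 therm × 100,000 = 51,700,000 BTU
Gas: input = 51,700,000 / 0.89 = 58,089,888 BTU = 580.9 therm → 580.9 × €3.02 = €1,754.31
Heat pump: 51,700,000 BTU / 3412 = 15,150 kWh heat; / 2.77 = 5,470 kWh in → × €0.220 = €1,203.44
Difference = |€1,754.31 − €1,203.44| = €550.87 ≈ €551

€551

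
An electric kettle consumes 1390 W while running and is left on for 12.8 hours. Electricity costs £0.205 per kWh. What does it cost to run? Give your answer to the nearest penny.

£3.65

Energy = 1390 W × 12.8 h = 17,792 Wh = 17.79 kWh
Cost = 17.79 kWh × £0.205/kWh = £3.65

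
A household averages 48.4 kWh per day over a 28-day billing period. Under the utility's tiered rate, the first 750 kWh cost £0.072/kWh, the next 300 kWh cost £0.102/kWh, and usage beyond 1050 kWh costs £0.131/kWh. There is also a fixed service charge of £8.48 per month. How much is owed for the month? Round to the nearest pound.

Usage = 48.4 kWh/day × 28 days = 1355.2 kWh
First 750 kWh × £0.072 = £54.00
Next 300 kWh × £0.102 = £30.60
Remaining 305.2 kWh × £0.131 = £39.98
Energy charge = £124.58; + service £8.48 = £133.06 ≈ £133

£133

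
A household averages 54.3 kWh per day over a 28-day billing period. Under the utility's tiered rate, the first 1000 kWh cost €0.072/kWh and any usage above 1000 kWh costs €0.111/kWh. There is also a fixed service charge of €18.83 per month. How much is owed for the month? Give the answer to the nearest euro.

€149

Usage = 54.3 kWh/day × 28 days = 1520.4 kWh
First 1000 kWh × €0.072 = €72.00
Remaining 520.4 kWh × €0.111 = €57.76
Energy charge = €129.76; + service €18.83 = €148.59 ≈ €149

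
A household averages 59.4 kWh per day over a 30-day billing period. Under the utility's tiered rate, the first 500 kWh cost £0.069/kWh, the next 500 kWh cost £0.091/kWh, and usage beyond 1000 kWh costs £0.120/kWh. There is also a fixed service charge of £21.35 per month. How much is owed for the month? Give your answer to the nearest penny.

Usage = 59.4 kWh/day × 30 days = 1782 kWh
First 500 kWh × £0.069 = £34.50
Next 500 kWh × £0.091 = £45.50
Remaining 782 kWh × £0.120 = £93.84
Energy charge = £173.84; + service £21.35 = £195.19

£195.19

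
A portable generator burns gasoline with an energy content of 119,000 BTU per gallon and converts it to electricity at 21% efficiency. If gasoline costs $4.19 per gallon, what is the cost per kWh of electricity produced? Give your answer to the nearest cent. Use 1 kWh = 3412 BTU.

$0.57

Electrical output per gallon = 119,000 BTU × 0.21 / 3412 BTU/kWh = 7.324 kWh
Cost per kWh = $4.19 / 7.324 kWh = $0.572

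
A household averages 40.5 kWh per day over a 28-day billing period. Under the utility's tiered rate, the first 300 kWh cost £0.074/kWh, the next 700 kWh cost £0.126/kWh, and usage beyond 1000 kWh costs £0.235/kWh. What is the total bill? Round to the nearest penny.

£141.89

Usage = 40.5 kWh/day × 28 days = 1134 kWh
First 300 kWh × £0.074 = £22.20
Next 700 kWh × £0.126 = £88.20
Remaining 134 kWh × £0.235 = £31.49
Total = £141.89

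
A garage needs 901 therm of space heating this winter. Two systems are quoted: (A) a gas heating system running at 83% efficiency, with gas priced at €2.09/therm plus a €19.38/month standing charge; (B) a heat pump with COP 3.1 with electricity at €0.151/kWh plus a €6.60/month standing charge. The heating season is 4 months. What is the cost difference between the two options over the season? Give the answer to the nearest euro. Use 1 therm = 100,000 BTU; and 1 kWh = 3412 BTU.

€1034

Heat load = 901 therm × 100,000 = 90,100,000 BTU
Gas: input = 90,100,000 / 0.83 = 108,554,217 BTU = 1,086 therm → 1,086 × €2.09 = €2,268.78; + 4 × €19.38 standing = €2,346.30
Heat pump: 90,100,000 BTU / 3412 = 26,410 kWh heat; / 3.1 = 8,518 kWh in → × €0.151 = €1,286.27; + 4 × €6.60 standing = €1,312.67
Difference = |€2,346.30 − €1,312.67| = €1,033.64 ≈ €1034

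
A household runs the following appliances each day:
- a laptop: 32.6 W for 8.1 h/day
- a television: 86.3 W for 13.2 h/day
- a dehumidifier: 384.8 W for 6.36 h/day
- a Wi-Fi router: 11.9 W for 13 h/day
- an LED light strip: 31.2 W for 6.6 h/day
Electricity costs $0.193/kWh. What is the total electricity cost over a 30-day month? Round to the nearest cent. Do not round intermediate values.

$24.38

laptop: 32.6 W × 8.1 h × 30 d = 7,922 Wh = 7.922 kWh
television: 86.3 W × 13.2 h × 30 d = 34,175 Wh = 34.17 kWh
dehumidifier: 384.8 W × 6.36 h × 30 d = 73,420 Wh = 73.42 kWh
Wi-Fi router: 11.9 W × 13 h × 30 d = 4,641 Wh = 4.641 kWh
LED light strip: 31.2 W × 6.6 h × 30 d = 6,178 Wh = 6.178 kWh
Total energy = 7.922 + 34.17 + 73.42 + 4.641 + 6.178 = 126.3 kWh
Cost = 126.3 kWh × $0.193 = $24.38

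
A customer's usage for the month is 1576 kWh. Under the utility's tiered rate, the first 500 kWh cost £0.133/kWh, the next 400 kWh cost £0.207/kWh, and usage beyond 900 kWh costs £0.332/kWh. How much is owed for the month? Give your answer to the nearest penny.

First 500 kWh × £0.133 = £66.50
Next 400 kWh × £0.207 = £82.80
Remaining 676 kWh × £0.332 = £224.43
Total = £373.73

£373.73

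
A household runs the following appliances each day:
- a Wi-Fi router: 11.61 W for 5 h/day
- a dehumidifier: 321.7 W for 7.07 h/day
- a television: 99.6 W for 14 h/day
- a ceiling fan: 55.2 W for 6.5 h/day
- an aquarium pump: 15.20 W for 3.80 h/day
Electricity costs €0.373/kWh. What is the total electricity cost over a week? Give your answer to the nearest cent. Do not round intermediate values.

€10.82

Wi-Fi router: 11.61 W × 5 h × 7 d = 406 Wh = 0.4063 kWh
dehumidifier: 321.7 W × 7.07 h × 7 d = 15,921 Wh = 15.92 kWh
television: 99.6 W × 14 h × 7 d = 9,761 Wh = 9.761 kWh
ceiling fan: 55.2 W × 6.5 h × 7 d = 2,512 Wh = 2.512 kWh
aquarium pump: 15.20 W × 3.80 h × 7 d = 404 Wh = 0.4043 kWh
Total energy = 0.4063 + 15.92 + 9.761 + 2.512 + 0.4043 = 29 kWh
Cost = 29 kWh × €0.373 = €10.82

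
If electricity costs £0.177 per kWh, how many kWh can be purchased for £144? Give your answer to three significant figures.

814 kWh

£144 / £0.177 per kWh = 813.6 kWh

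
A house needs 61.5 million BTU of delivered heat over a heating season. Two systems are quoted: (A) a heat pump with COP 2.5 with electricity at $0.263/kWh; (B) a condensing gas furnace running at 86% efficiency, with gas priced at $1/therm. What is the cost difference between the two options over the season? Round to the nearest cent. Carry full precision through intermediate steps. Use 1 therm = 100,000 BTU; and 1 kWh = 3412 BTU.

Heat load = 61.5 × 10⁶ BTU = 61,500,000 BTU
Gas: input = 61,500,000 / 0.86 = 71,511,628 BTU = 715.1 therm → 715.1 × $1 = $715.12
Heat pump: 61,500,000 BTU / 3412 = 18,020 kWh heat; / 2.5 = 7,210 kWh in → × $0.263 = $1,896.19
Difference = |$715.12 − $1,896.19| = $1,181.07

$1181.07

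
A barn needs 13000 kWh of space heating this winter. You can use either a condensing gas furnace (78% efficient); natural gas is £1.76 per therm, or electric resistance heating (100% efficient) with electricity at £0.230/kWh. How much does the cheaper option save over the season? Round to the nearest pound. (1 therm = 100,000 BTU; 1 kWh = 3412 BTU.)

£1989

Heat load = 13000 kWh × 3412 = 44,356,000 BTU
Gas: input = 44,356,000 / 0.78 = 56,866,667 BTU = 568.7 therm → 568.7 × £1.76 = £1,000.85
Electric: 44,356,000 BTU / 3412 = 13,000 kWh → × £0.230 = £2,990.00
Difference = |£1,000.85 − £2,990.00| = £1,989.15 ≈ £1989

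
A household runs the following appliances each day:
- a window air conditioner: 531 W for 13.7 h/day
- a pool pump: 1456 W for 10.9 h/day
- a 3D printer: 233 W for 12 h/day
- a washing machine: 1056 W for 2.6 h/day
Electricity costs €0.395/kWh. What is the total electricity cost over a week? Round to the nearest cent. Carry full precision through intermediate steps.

€79.32

window air conditioner: 531 W × 13.7 h × 7 d = 50,923 Wh = 50.92 kWh
pool pump: 1456 W × 10.9 h × 7 d = 111,093 Wh = 111.1 kWh
3D printer: 233 W × 12 h × 7 d = 19,572 Wh = 19.57 kWh
washing machine: 1056 W × 2.6 h × 7 d = 19,219 Wh = 19.22 kWh
Total energy = 50.92 + 111.1 + 19.57 + 19.22 = 200.8 kWh
Cost = 200.8 kWh × €0.395 = €79.32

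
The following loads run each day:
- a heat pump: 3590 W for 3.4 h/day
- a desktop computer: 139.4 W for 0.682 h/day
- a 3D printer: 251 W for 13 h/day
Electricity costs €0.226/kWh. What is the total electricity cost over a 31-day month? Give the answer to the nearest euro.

€109

heat pump: 3590 W × 3.4 h × 31 d = 378,386 Wh = 378.4 kWh
desktop computer: 139.4 W × 0.682 h × 31 d = 2,947 Wh = 2.947 kWh
3D printer: 251 W × 13 h × 31 d = 101,153 Wh = 101.2 kWh
Total energy = 378.4 + 2.947 + 101.2 = 482.5 kWh
Cost = 482.5 kWh × €0.226 = €109.04 ≈ €109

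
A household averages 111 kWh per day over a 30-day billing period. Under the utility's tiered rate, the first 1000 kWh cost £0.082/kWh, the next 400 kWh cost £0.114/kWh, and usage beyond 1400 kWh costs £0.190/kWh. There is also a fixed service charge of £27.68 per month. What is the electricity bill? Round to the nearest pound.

Usage = 111 kWh/day × 30 days = 3330 kWh
First 1000 kWh × £0.082 = £82.00
Next 400 kWh × £0.114 = £45.60
Remaining 1930 kWh × £0.190 = £366.70
Energy charge = £494.30; + service £27.68 = £521.98 ≈ £522

£522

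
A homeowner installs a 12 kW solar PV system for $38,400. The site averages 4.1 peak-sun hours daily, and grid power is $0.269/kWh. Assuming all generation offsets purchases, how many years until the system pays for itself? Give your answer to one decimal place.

Daily generation = 12 kW × 4.1 h = 49.2 kWh
Annual generation = 49.2 × 365 = 17958 kWh
Annual savings = 17958 × $0.269 = $4,830.70
Payback = $38,400 / $4,830.70 = 7.95 years

7.9 years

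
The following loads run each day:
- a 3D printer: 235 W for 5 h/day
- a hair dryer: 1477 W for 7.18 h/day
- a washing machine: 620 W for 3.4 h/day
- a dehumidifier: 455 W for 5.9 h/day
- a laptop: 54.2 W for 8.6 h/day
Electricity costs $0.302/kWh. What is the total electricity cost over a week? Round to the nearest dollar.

3D printer: 235 W × 5 h × 7 d = 8,225 Wh = 8.225 kWh
hair dryer: 1477 W × 7.18 h × 7 d = 74,234 Wh = 74.23 kWh
washing machine: 620 W × 3.4 h × 7 d = 14,756 Wh = 14.76 kWh
dehumidifier: 455 W × 5.9 h × 7 d = 18,792 Wh = 18.79 kWh
laptop: 54.2 W × 8.6 h × 7 d = 3,263 Wh = 3.263 kWh
Total energy = 8.225 + 74.23 + 14.76 + 18.79 + 3.263 = 119.3 kWh
Cost = 119.3 kWh × $0.302 = $36.02 ≈ $36

$36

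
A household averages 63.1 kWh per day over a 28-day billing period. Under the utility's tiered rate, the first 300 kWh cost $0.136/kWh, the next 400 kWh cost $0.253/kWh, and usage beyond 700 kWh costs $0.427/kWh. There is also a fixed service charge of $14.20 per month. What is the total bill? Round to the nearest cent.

$611.72

Usage = 63.1 kWh/day × 28 days = 1766.8 kWh
First 300 kWh × $0.136 = $40.80
Next 400 kWh × $0.253 = $101.20
Remaining 1066.8 kWh × $0.427 = $455.52
Energy charge = $597.52; + service $14.20 = $611.72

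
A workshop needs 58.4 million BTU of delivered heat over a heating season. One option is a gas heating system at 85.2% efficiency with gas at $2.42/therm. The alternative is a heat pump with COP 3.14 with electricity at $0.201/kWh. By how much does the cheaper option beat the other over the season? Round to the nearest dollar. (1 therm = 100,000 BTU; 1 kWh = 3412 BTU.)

$563

Heat load = 58.4 × 10⁶ BTU = 58,400,000 BTU
Gas: input = 58,400,000 / 0.852 = 68,544,601 BTU = 685.4 therm → 685.4 × $2.42 = $1,658.78
Heat pump: 58,400,000 BTU / 3412 = 17,120 kWh heat; / 3.14 = 5,451 kWh in → × $0.201 = $1,095.65
Difference = |$1,658.78 − $1,095.65| = $563.13 ≈ $563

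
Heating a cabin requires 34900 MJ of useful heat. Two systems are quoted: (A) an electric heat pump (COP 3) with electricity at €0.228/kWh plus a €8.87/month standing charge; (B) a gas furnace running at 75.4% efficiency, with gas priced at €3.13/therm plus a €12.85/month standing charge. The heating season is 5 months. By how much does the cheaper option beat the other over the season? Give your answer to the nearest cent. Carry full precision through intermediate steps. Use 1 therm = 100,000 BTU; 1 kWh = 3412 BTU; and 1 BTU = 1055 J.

€656.29

Heat load = 34900 MJ = 34,900,000,000 J / 1055 = 33,080,569 BTU
Gas: input = 33,080,569 / 0.754 = 43,873,433 BTU = 438.7 therm → 438.7 × €3.13 = €1,373.24; + 5 × €12.85 standing = €1,437.49
Heat pump: 33,080,569 BTU / 3412 = 9,695 kWh heat; / 3 = 3,232 kWh in → × €0.228 = €736.85; + 5 × €8.87 standing = €781.20
Difference = |€1,437.49 − €781.20| = €656.29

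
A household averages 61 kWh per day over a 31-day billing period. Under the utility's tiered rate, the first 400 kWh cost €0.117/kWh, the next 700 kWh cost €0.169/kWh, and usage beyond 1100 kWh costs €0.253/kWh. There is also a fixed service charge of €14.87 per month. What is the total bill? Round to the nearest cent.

€380.09

Usage = 61 kWh/day × 31 days = 1891 kWh
First 400 kWh × €0.117 = €46.80
Next 700 kWh × €0.169 = €118.30
Remaining 791 kWh × €0.253 = €200.12
Energy charge = €365.22; + service €14.87 = €380.09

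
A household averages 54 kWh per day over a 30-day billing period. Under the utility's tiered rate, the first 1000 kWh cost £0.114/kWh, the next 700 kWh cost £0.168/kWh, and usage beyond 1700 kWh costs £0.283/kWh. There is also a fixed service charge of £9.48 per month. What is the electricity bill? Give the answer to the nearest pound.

£228

Usage = 54 kWh/day × 30 days = 1620 kWh
First 1000 kWh × £0.114 = £114.00
Next 620 kWh × £0.168 = £104.16
Remaining tier: 0 kWh (not reached)
Energy charge = £218.16; + service £9.48 = £227.64 ≈ £228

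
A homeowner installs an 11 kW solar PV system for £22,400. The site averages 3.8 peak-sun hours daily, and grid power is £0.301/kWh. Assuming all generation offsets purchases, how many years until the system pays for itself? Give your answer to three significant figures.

4.88 years

Daily generation = 11 kW × 3.8 h = 41.8 kWh
Annual generation = 41.8 × 365 = 15257 kWh
Annual savings = 15257 × £0.301 = £4,592.36
Payback = £22,400 / £4,592.36 = 4.88 years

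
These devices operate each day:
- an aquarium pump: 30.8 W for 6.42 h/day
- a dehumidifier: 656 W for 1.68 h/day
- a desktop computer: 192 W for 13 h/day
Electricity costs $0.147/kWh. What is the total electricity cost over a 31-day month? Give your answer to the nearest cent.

aquarium pump: 30.8 W × 6.42 h × 31 d = 6,130 Wh = 6.13 kWh
dehumidifier: 656 W × 1.68 h × 31 d = 34,164 Wh = 34.16 kWh
desktop computer: 192 W × 13 h × 31 d = 77,376 Wh = 77.38 kWh
Total energy = 6.13 + 34.16 + 77.38 = 117.7 kWh
Cost = 117.7 kWh × $0.147 = $17.30

$17.30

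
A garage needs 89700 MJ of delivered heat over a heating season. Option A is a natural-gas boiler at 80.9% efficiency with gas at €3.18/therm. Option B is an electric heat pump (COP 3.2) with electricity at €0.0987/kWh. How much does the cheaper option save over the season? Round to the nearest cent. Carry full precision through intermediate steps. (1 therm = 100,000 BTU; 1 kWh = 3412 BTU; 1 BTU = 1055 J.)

€2573.50

Heat load = 89700 MJ = 89,700,000,000 J / 1055 = 85,023,697 BTU
Gas: input = 85,023,697 / 0.809 = 105,097,276 BTU = 1,051 therm → 1,051 × €3.18 = €3,342.09
Heat pump: 85,023,697 BTU / 3412 = 24,920 kWh heat; / 3.2 = 7,787 kWh in → × €0.0987 = €768.60
Difference = |€3,342.09 − €768.60| = €2,573.50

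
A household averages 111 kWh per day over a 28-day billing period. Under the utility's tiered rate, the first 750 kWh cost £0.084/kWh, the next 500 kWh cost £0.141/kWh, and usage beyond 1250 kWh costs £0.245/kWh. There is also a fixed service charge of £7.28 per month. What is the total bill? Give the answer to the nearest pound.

£596

Usage = 111 kWh/day × 28 days = 3108 kWh
First 750 kWh × £0.084 = £63.00
Next 500 kWh × £0.141 = £70.50
Remaining 1858 kWh × £0.245 = £455.21
Energy charge = £588.71; + service £7.28 = £595.99 ≈ £596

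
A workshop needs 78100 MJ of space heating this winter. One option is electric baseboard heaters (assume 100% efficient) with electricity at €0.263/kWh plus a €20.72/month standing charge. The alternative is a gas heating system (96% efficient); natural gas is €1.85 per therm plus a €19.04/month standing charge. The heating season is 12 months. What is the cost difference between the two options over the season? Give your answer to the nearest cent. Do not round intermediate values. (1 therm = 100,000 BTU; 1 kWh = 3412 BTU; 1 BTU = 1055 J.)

€4299.75

Heat load = 78100 MJ = 78,100,000,000 J / 1055 = 74,028,436 BTU
Gas: input = 74,028,436 / 0.96 = 77,112,954 BTU = 771.1 therm → 771.1 × €1.85 = €1,426.59; + 12 × €19.04 standing = €1,655.07
Electric: 74,028,436 BTU / 3412 = 21,700 kWh → × €0.263 = €5,706.18; + 12 × €20.72 standing = €5,954.82
Difference = |€1,655.07 − €5,954.82| = €4,299.75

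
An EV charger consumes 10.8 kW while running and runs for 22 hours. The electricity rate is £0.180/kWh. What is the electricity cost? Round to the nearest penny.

£42.77

Energy = 10800 W × 22 h = 237,600 Wh = 237.6 kWh
Cost = 237.6 kWh × £0.180/kWh = £42.77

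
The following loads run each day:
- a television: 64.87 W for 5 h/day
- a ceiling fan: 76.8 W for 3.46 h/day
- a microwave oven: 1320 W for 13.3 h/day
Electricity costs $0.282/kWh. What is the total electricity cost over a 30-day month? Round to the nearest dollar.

television: 64.87 W × 5 h × 30 d = 9,730 Wh = 9.73 kWh
ceiling fan: 76.8 W × 3.46 h × 30 d = 7,972 Wh = 7.972 kWh
microwave oven: 1320 W × 13.3 h × 30 d = 526,680 Wh = 526.7 kWh
Total energy = 9.73 + 7.972 + 526.7 = 544.4 kWh
Cost = 544.4 kWh × $0.282 = $153.52 ≈ $154

$154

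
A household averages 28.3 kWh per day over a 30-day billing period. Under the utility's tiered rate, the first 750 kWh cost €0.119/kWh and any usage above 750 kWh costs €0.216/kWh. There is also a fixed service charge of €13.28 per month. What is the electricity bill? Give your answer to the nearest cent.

Usage = 28.3 kWh/day × 30 days = 849 kWh
First 750 kWh × €0.119 = €89.25
Remaining 99 kWh × €0.216 = €21.38
Energy charge = €110.63; + service €13.28 = €123.91

€123.91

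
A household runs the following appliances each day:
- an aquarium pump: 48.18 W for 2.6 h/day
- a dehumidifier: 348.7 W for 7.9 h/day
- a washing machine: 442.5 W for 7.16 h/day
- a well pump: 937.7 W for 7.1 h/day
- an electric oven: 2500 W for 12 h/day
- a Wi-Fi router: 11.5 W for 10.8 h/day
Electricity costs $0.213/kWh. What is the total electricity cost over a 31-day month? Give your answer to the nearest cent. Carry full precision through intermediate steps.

aquarium pump: 48.18 W × 2.6 h × 31 d = 3,883 Wh = 3.883 kWh
dehumidifier: 348.7 W × 7.9 h × 31 d = 85,397 Wh = 85.4 kWh
washing machine: 442.5 W × 7.16 h × 31 d = 98,217 Wh = 98.22 kWh
well pump: 937.7 W × 7.1 h × 31 d = 206,388 Wh = 206.4 kWh
electric oven: 2500 W × 12 h × 31 d = 930,000 Wh = 930 kWh
Wi-Fi router: 11.5 W × 10.8 h × 31 d = 3,850 Wh = 3.85 kWh
Total energy = 3.883 + 85.4 + 98.22 + 206.4 + 930 + 3.85 = 1,328 kWh
Cost = 1,328 kWh × $0.213 = $282.81

$282.81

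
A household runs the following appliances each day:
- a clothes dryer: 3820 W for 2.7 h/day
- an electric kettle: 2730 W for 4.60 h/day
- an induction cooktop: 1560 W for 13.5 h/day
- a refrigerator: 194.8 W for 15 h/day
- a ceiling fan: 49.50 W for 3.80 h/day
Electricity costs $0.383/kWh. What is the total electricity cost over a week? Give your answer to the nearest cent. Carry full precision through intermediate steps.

$126.12

clothes dryer: 3820 W × 2.7 h × 7 d = 72,198 Wh = 72.2 kWh
electric kettle: 2730 W × 4.60 h × 7 d = 87,906 Wh = 87.91 kWh
induction cooktop: 1560 W × 13.5 h × 7 d = 147,420 Wh = 147.4 kWh
refrigerator: 194.8 W × 15 h × 7 d = 20,454 Wh = 20.45 kWh
ceiling fan: 49.50 W × 3.80 h × 7 d = 1,317 Wh = 1.317 kWh
Total energy = 72.2 + 87.91 + 147.4 + 20.45 + 1.317 = 329.3 kWh
Cost = 329.3 kWh × $0.383 = $126.12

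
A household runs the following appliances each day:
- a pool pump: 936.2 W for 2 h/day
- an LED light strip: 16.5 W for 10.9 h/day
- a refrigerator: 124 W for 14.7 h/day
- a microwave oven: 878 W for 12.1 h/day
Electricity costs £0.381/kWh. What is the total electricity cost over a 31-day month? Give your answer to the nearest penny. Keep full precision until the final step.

pool pump: 936.2 W × 2 h × 31 d = 58,044 Wh = 58.04 kWh
LED light strip: 16.5 W × 10.9 h × 31 d = 5,575 Wh = 5.575 kWh
refrigerator: 124 W × 14.7 h × 31 d = 56,507 Wh = 56.51 kWh
microwave oven: 878 W × 12.1 h × 31 d = 329,338 Wh = 329.3 kWh
Total energy = 58.04 + 5.575 + 56.51 + 329.3 = 449.5 kWh
Cost = 449.5 kWh × £0.381 = £171.25

£171.25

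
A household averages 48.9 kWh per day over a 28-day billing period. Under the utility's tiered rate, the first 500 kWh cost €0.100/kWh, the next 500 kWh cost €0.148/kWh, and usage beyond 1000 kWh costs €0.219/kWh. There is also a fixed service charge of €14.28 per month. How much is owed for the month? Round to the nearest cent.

€219.13

Usage = 48.9 kWh/day × 28 days = 1369.2 kWh
First 500 kWh × €0.100 = €50.00
Next 500 kWh × €0.148 = €74.00
Remaining 369.2 kWh × €0.219 = €80.85
Energy charge = €204.85; + service €14.28 = €219.13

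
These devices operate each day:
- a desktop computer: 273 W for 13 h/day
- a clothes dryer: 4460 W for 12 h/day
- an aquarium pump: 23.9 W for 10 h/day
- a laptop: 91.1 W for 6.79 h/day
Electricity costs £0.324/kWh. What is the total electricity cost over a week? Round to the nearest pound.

£131

desktop computer: 273 W × 13 h × 7 d = 24,843 Wh = 24.84 kWh
clothes dryer: 4460 W × 12 h × 7 d = 374,640 Wh = 374.6 kWh
aquarium pump: 23.9 W × 10 h × 7 d = 1,673 Wh = 1.673 kWh
laptop: 91.1 W × 6.79 h × 7 d = 4,330 Wh = 4.33 kWh
Total energy = 24.84 + 374.6 + 1.673 + 4.33 = 405.5 kWh
Cost = 405.5 kWh × £0.324 = £131.38 ≈ £131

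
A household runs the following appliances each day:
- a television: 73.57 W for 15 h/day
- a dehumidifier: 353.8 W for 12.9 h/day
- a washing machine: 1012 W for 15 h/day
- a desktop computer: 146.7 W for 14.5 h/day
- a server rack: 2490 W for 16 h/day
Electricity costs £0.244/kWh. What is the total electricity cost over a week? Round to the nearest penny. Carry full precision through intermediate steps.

£107.29

television: 73.57 W × 15 h × 7 d = 7,725 Wh = 7.725 kWh
dehumidifier: 353.8 W × 12.9 h × 7 d = 31,948 Wh = 31.95 kWh
washing machine: 1012 W × 15 h × 7 d = 106,260 Wh = 106.3 kWh
desktop computer: 146.7 W × 14.5 h × 7 d = 14,890 Wh = 14.89 kWh
server rack: 2490 W × 16 h × 7 d = 278,880 Wh = 278.9 kWh
Total energy = 7.725 + 31.95 + 106.3 + 14.89 + 278.9 = 439.7 kWh
Cost = 439.7 kWh × £0.244 = £107.29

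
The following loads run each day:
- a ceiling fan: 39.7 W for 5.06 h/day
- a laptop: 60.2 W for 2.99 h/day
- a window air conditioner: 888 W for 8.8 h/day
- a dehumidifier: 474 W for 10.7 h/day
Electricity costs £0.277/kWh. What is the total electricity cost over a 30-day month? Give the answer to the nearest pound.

ceiling fan: 39.7 W × 5.06 h × 30 d = 6,026 Wh = 6.026 kWh
laptop: 60.2 W × 2.99 h × 30 d = 5,400 Wh = 5.4 kWh
window air conditioner: 888 W × 8.8 h × 30 d = 234,432 Wh = 234.4 kWh
dehumidifier: 474 W × 10.7 h × 30 d = 152,154 Wh = 152.2 kWh
Total energy = 6.026 + 5.4 + 234.4 + 152.2 = 398 kWh
Cost = 398 kWh × £0.277 = £110.25 ≈ £110

£110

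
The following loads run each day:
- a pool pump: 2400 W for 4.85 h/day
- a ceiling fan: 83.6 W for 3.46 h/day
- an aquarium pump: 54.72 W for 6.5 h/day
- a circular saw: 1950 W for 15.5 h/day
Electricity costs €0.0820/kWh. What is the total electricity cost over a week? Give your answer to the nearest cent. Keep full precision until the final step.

€24.40

pool pump: 2400 W × 4.85 h × 7 d = 81,480 Wh = 81.48 kWh
ceiling fan: 83.6 W × 3.46 h × 7 d = 2,025 Wh = 2.025 kWh
aquarium pump: 54.72 W × 6.5 h × 7 d = 2,490 Wh = 2.49 kWh
circular saw: 1950 W × 15.5 h × 7 d = 211,575 Wh = 211.6 kWh
Total energy = 81.48 + 2.025 + 2.49 + 211.6 = 297.6 kWh
Cost = 297.6 kWh × €0.0820 = €24.40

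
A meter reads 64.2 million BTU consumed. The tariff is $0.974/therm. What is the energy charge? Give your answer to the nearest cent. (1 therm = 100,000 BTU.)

64.2 million BTU × (10 therm/million BTU) = 642 therm
Cost = 642 therm × $0.974/therm = $625.31

$625.31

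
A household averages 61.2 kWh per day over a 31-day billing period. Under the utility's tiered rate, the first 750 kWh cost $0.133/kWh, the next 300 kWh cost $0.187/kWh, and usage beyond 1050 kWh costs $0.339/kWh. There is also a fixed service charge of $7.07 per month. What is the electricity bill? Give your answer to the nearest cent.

Usage = 61.2 kWh/day × 31 days = 1897.2 kWh
First 750 kWh × $0.133 = $99.75
Next 300 kWh × $0.187 = $56.10
Remaining 847.2 kWh × $0.339 = $287.20
Energy charge = $443.05; + service $7.07 = $450.12

$450.12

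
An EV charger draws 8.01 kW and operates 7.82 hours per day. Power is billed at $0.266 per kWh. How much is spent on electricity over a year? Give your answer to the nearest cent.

Energy = 8010 W × 7.82 h/day × 365 days = 22,862,943 Wh = 22,860 kWh
Cost = 22,860 kWh × $0.266/kWh = $6,081.54

$6081.54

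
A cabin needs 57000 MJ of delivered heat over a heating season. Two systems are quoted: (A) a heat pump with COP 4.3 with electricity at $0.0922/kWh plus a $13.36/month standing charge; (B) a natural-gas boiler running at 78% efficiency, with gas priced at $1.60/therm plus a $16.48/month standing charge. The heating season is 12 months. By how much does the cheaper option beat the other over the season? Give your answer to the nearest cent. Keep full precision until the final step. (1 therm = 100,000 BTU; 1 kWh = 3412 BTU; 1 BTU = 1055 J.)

Heat load = 57000 MJ = 57,000,000,000 J / 1055 = 54,028,436 BTU
Gas: input = 54,028,436 / 0.78 = 69,267,226 BTU = 692.7 therm → 692.7 × $1.60 = $1,108.28; + 12 × $16.48 standing = $1,306.04
Heat pump: 54,028,436 BTU / 3412 = 15,830 kWh heat; / 4.3 = 3,683 kWh in → × $0.0922 = $339.53; + 12 × $13.36 standing = $499.85
Difference = |$1,306.04 − $499.85| = $806.19

$806.19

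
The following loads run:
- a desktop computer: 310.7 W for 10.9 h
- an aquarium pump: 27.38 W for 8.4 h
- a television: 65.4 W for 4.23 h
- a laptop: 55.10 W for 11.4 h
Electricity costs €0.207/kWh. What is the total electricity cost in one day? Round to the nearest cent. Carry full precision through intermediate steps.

€0.94

desktop computer: 310.7 W × 10.9 h = 3,387 Wh = 3.387 kWh
aquarium pump: 27.38 W × 8.4 h = 230 Wh = 0.23 kWh
television: 65.4 W × 4.23 h = 277 Wh = 0.2766 kWh
laptop: 55.10 W × 11.4 h = 628 Wh = 0.6281 kWh
Total energy = 3.387 + 0.23 + 0.2766 + 0.6281 = 4.521 kWh
Cost = 4.521 kWh × €0.207 = €0.94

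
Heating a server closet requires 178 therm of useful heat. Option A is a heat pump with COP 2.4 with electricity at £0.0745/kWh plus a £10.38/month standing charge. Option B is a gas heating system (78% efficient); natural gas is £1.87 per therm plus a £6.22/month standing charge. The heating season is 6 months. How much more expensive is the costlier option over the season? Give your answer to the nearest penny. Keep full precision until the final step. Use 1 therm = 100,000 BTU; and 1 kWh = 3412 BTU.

£239.84

Heat load = 178 therm × 100,000 = 17,800,000 BTU
Gas: input = 17,800,000 / 0.78 = 22,820,513 BTU = 228.2 therm → 228.2 × £1.87 = £426.74; + 6 × £6.22 standing = £464.06
Heat pump: 17,800,000 BTU / 3412 = 5,217 kWh heat; / 2.4 = 2,174 kWh in → × £0.0745 = £161.94; + 6 × £10.38 standing = £224.22
Difference = |£464.06 − £224.22| = £239.84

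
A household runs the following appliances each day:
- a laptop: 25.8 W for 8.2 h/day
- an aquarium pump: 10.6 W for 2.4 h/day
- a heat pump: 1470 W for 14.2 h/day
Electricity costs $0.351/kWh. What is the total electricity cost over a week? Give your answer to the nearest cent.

$51.87

laptop: 25.8 W × 8.2 h × 7 d = 1,481 Wh = 1.481 kWh
aquarium pump: 10.6 W × 2.4 h × 7 d = 178 Wh = 0.1781 kWh
heat pump: 1470 W × 14.2 h × 7 d = 146,118 Wh = 146.1 kWh
Total energy = 1.481 + 0.1781 + 146.1 = 147.8 kWh
Cost = 147.8 kWh × $0.351 = $51.87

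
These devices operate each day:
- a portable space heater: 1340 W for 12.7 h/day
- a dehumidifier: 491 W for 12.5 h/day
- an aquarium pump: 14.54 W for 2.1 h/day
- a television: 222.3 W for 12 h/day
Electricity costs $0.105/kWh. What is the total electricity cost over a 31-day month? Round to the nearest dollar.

portable space heater: 1340 W × 12.7 h × 31 d = 527,558 Wh = 527.6 kWh
dehumidifier: 491 W × 12.5 h × 31 d = 190,262 Wh = 190.3 kWh
aquarium pump: 14.54 W × 2.1 h × 31 d = 947 Wh = 0.9466 kWh
television: 222.3 W × 12 h × 31 d = 82,696 Wh = 82.7 kWh
Total energy = 527.6 + 190.3 + 0.9466 + 82.7 = 801.5 kWh
Cost = 801.5 kWh × $0.105 = $84.15 ≈ $84

$84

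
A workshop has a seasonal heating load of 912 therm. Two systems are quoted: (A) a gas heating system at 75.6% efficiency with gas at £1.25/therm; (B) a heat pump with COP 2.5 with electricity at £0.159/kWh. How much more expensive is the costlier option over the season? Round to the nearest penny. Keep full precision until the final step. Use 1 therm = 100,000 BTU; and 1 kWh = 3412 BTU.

Heat load = 912 therm × 100,000 = 91,200,000 BTU
Gas: input = 91,200,000 / 0.756 = 120,634,921 BTU = 1,206 therm → 1,206 × £1.25 = £1,507.94
Heat pump: 91,200,000 BTU / 3412 = 26,730 kWh heat; / 2.5 = 10,690 kWh in → × £0.159 = £1,699.98
Difference = |£1,507.94 − £1,699.98| = £192.04

£192.04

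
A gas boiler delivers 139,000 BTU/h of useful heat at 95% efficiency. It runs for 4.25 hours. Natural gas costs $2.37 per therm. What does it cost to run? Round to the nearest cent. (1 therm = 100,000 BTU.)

$14.74

Heat delivered = 139,000 BTU/h × 4.25 h = 590,750 BTU
Gas input = 590,750 / 0.95 = 621,842 BTU
= 621,842 / 100,000 = 6.218 therm
Cost = 6.218 × $2.37/therm = $14.74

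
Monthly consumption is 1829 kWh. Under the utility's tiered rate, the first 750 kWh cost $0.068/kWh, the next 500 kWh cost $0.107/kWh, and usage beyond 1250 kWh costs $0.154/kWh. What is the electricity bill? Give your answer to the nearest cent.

First 750 kWh × $0.068 = $51.00
Next 500 kWh × $0.107 = $53.50
Remaining 579 kWh × $0.154 = $89.17
Total = $193.67

$193.67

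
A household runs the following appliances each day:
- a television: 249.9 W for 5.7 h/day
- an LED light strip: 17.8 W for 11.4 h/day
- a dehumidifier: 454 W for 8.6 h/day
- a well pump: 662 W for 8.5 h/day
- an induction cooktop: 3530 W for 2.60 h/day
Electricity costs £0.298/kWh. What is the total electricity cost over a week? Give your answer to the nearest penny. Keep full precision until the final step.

television: 249.9 W × 5.7 h × 7 d = 9,971 Wh = 9.971 kWh
LED light strip: 17.8 W × 11.4 h × 7 d = 1,420 Wh = 1.42 kWh
dehumidifier: 454 W × 8.6 h × 7 d = 27,331 Wh = 27.33 kWh
well pump: 662 W × 8.5 h × 7 d = 39,389 Wh = 39.39 kWh
induction cooktop: 3530 W × 2.60 h × 7 d = 64,246 Wh = 64.25 kWh
Total energy = 9.971 + 1.42 + 27.33 + 39.39 + 64.25 = 142.4 kWh
Cost = 142.4 kWh × £0.298 = £42.42

£42.42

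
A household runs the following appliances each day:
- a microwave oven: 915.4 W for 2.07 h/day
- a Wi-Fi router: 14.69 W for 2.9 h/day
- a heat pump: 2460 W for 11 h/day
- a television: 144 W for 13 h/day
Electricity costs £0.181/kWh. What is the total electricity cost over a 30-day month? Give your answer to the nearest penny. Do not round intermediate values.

microwave oven: 915.4 W × 2.07 h × 30 d = 56,846 Wh = 56.85 kWh
Wi-Fi router: 14.69 W × 2.9 h × 30 d = 1,278 Wh = 1.278 kWh
heat pump: 2460 W × 11 h × 30 d = 811,800 Wh = 811.8 kWh
television: 144 W × 13 h × 30 d = 56,160 Wh = 56.16 kWh
Total energy = 56.85 + 1.278 + 811.8 + 56.16 = 926.1 kWh
Cost = 926.1 kWh × £0.181 = £167.62

£167.62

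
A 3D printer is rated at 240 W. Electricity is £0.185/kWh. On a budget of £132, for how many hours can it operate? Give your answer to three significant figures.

2970 h

Energy budget = £132 / £0.185 per kWh = 713.5 kWh = 713,514 Wh
Runtime = 713,514 Wh / 240 W = 2,973 h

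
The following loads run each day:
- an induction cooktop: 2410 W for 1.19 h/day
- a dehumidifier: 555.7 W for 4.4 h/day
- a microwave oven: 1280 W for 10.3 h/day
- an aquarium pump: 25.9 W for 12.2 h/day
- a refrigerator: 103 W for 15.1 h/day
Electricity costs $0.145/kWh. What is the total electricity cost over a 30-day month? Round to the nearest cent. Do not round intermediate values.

induction cooktop: 2410 W × 1.19 h × 30 d = 86,037 Wh = 86.04 kWh
dehumidifier: 555.7 W × 4.4 h × 30 d = 73,352 Wh = 73.35 kWh
microwave oven: 1280 W × 10.3 h × 30 d = 395,520 Wh = 395.5 kWh
aquarium pump: 25.9 W × 12.2 h × 30 d = 9,479 Wh = 9.479 kWh
refrigerator: 103 W × 15.1 h × 30 d = 46,659 Wh = 46.66 kWh
Total energy = 86.04 + 73.35 + 395.5 + 9.479 + 46.66 = 611 kWh
Cost = 611 kWh × $0.145 = $88.60

$88.60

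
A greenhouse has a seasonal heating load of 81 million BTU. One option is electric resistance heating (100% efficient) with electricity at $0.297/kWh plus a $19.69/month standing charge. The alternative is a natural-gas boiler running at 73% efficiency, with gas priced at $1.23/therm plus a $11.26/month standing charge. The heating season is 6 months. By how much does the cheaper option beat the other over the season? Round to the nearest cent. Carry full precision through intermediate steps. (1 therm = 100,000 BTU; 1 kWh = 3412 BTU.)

Heat load = 81 × 10⁶ BTU = 81,000,000 BTU
Gas: input = 81,000,000 / 0.73 = 110,958,904 BTU = 1,110 therm → 1,110 × $1.23 = $1,364.79; + 6 × $11.26 standing = $1,432.35
Electric: 81,000,000 BTU / 3412 = 23,740 kWh → × $0.297 = $7,050.70; + 6 × $19.69 standing = $7,168.84
Difference = |$1,432.35 − $7,168.84| = $5,736.49

$5736.49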